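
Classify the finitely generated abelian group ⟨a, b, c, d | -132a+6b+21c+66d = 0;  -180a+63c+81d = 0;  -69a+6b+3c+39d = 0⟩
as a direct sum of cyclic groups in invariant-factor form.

rank_ℚ(R)=3; free=4−3=1
SNF(R) diag = [3, 9, 27] → torsion [3, 9, 27]

Answer: M ≅ ℤ^1 ⊕ ℤ/3 ⊕ ℤ/9 ⊕ ℤ/27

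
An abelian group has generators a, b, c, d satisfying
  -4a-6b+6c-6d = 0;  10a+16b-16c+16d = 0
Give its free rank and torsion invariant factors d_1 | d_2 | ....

rank_ℚ(R)=2; free=4−2=2
SNF(R) diag = [2, 2] → torsion [2, 2]

Answer: M ≅ ℤ^2 ⊕ ℤ/2 ⊕ ℤ/2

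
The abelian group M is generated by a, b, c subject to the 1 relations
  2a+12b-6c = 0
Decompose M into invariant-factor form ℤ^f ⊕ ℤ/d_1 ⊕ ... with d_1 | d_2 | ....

rank_ℚ(R)=1; free=3−1=2
SNF(R) diag = [2] → torsion [2]

Answer: M ≅ ℤ^2 ⊕ ℤ/2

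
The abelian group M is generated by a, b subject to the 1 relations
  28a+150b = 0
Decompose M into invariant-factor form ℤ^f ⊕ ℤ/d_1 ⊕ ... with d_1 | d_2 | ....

rank_ℚ(R)=1; free=2−1=1
SNF(R) diag = [2] → torsion [2]

Answer: M ≅ ℤ^1 ⊕ ℤ/2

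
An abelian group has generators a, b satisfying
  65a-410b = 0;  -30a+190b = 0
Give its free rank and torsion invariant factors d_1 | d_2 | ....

Answer: M ≅ ℤ/5 ⊕ ℤ/10

Derivation:
rank_ℚ(R)=2; free=2−2=0
SNF(R) diag = [5, 10] → torsion [5, 10]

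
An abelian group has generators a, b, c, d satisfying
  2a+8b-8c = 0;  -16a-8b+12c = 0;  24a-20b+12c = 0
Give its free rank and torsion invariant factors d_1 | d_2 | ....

rank_ℚ(R)=3; free=4−3=1
SNF(R) diag = [2, 4, 4] → torsion [2, 4, 4]

Answer: M ≅ ℤ^1 ⊕ ℤ/2 ⊕ ℤ/4 ⊕ ℤ/4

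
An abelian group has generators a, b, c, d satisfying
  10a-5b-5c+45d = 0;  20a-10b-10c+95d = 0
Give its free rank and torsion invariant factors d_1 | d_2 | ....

rank_ℚ(R)=2; free=4−2=2
SNF(R) diag = [5, 5] → torsion [5, 5]

Answer: M ≅ ℤ^2 ⊕ ℤ/5 ⊕ ℤ/5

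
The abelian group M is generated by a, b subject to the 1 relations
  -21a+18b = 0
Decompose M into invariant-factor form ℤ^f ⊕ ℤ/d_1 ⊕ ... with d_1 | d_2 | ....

Answer: M ≅ ℤ^1 ⊕ ℤ/3

Derivation:
rank_ℚ(R)=1; free=2−1=1
SNF(R) diag = [3] → torsion [3]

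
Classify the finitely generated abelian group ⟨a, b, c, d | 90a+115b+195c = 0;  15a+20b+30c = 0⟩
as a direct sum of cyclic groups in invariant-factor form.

rank_ℚ(R)=2; free=4−2=2
SNF(R) diag = [5, 15] → torsion [5, 15]

Answer: M ≅ ℤ^2 ⊕ ℤ/5 ⊕ ℤ/15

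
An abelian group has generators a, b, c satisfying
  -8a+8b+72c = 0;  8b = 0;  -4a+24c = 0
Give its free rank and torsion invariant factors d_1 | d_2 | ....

rank_ℚ(R)=3; free=3−3=0
SNF(R) diag = [4, 8, 24] → torsion [4, 8, 24]

Answer: M ≅ ℤ/4 ⊕ ℤ/8 ⊕ ℤ/24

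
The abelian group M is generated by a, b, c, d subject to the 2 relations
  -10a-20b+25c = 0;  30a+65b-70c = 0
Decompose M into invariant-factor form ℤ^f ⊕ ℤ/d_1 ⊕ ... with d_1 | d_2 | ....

Answer: M ≅ ℤ^2 ⊕ ℤ/5 ⊕ ℤ/5

Derivation:
rank_ℚ(R)=2; free=4−2=2
SNF(R) diag = [5, 5] → torsion [5, 5]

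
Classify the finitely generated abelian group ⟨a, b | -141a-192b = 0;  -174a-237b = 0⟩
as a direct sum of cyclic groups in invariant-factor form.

rank_ℚ(R)=2; free=2−2=0
SNF(R) diag = [3, 3] → torsion [3, 3]

Answer: M ≅ ℤ/3 ⊕ ℤ/3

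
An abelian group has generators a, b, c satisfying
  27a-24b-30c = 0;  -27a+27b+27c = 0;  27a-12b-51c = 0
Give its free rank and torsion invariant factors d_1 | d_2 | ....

rank_ℚ(R)=3; free=3−3=0
SNF(R) diag = [3, 9, 27] → torsion [3, 9, 27]

Answer: M ≅ ℤ/3 ⊕ ℤ/9 ⊕ ℤ/27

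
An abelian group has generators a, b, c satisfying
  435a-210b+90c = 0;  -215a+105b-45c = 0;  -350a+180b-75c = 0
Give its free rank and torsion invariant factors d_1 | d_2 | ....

Answer: M ≅ ℤ/5 ⊕ ℤ/15 ⊕ ℤ/15

Derivation:
rank_ℚ(R)=3; free=3−3=0
SNF(R) diag = [5, 15, 15] → torsion [5, 15, 15]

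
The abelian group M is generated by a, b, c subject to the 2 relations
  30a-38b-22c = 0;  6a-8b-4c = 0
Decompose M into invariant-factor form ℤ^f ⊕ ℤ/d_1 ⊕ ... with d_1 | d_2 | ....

Answer: M ≅ ℤ^1 ⊕ ℤ/2 ⊕ ℤ/6

Derivation:
rank_ℚ(R)=2; free=3−2=1
SNF(R) diag = [2, 6] → torsion [2, 6]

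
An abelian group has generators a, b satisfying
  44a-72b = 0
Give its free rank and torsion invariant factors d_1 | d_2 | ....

Answer: M ≅ ℤ^1 ⊕ ℤ/4

Derivation:
rank_ℚ(R)=1; free=2−1=1
SNF(R) diag = [4] → torsion [4]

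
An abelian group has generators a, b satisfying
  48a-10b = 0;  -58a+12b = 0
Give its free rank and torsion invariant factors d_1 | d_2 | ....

rank_ℚ(R)=2; free=2−2=0
SNF(R) diag = [2, 2] → torsion [2, 2]

Answer: M ≅ ℤ/2 ⊕ ℤ/2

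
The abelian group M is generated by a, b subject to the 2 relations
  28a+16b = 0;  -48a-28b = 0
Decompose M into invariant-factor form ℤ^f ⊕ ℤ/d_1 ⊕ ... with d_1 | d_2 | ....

rank_ℚ(R)=2; free=2−2=0
SNF(R) diag = [4, 4] → torsion [4, 4]

Answer: M ≅ ℤ/4 ⊕ ℤ/4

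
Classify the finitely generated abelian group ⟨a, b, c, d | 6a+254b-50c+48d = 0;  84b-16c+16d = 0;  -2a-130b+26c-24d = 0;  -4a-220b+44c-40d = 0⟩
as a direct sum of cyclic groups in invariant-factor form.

Answer: M ≅ ℤ/2 ⊕ ℤ/4 ⊕ ℤ/4 ⊕ ℤ/8

Derivation:
rank_ℚ(R)=4; free=4−4=0
SNF(R) diag = [2, 4, 4, 8] → torsion [2, 4, 4, 8]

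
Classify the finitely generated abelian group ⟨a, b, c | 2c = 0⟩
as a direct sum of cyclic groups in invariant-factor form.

rank_ℚ(R)=1; free=3−1=2
SNF(R) diag = [2] → torsion [2]

Answer: M ≅ ℤ^2 ⊕ ℤ/2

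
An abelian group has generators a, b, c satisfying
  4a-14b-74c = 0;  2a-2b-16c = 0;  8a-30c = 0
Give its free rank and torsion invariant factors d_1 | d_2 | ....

Answer: M ≅ ℤ/2 ⊕ ℤ/2 ⊕ ℤ/2

Derivation:
rank_ℚ(R)=3; free=3−3=0
SNF(R) diag = [2, 2, 2] → torsion [2, 2, 2]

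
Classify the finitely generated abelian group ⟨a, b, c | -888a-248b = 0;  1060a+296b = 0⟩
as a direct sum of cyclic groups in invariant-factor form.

rank_ℚ(R)=2; free=3−2=1
SNF(R) diag = [4, 8] → torsion [4, 8]

Answer: M ≅ ℤ^1 ⊕ ℤ/4 ⊕ ℤ/8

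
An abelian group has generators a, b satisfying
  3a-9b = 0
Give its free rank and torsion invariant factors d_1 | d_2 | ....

Answer: M ≅ ℤ^1 ⊕ ℤ/3

Derivation:
rank_ℚ(R)=1; free=2−1=1
SNF(R) diag = [3] → torsion [3]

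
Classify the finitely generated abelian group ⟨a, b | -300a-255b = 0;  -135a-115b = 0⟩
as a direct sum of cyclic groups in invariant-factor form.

rank_ℚ(R)=2; free=2−2=0
SNF(R) diag = [5, 15] → torsion [5, 15]

Answer: M ≅ ℤ/5 ⊕ ℤ/15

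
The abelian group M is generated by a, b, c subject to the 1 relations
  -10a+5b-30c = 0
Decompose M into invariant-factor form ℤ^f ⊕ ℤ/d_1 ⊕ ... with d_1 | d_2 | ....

Answer: M ≅ ℤ^2 ⊕ ℤ/5

Derivation:
rank_ℚ(R)=1; free=3−1=2
SNF(R) diag = [5] → torsion [5]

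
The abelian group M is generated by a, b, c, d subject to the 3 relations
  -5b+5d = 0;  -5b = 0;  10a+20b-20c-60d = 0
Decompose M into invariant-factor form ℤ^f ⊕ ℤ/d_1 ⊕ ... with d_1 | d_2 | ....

rank_ℚ(R)=3; free=4−3=1
SNF(R) diag = [5, 5, 10] → torsion [5, 5, 10]

Answer: M ≅ ℤ^1 ⊕ ℤ/5 ⊕ ℤ/5 ⊕ ℤ/10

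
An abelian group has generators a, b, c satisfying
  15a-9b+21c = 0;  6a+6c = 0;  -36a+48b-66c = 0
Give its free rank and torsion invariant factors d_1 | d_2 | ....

rank_ℚ(R)=3; free=3−3=0
SNF(R) diag = [3, 6, 6] → torsion [3, 6, 6]

Answer: M ≅ ℤ/3 ⊕ ℤ/6 ⊕ ℤ/6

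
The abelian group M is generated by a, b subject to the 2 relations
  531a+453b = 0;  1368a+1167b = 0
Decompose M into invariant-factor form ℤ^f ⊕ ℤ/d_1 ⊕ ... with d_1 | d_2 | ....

Answer: M ≅ ℤ/3 ⊕ ℤ/9

Derivation:
rank_ℚ(R)=2; free=2−2=0
SNF(R) diag = [3, 9] → torsion [3, 9]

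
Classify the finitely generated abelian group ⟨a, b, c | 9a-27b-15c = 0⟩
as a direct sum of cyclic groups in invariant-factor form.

rank_ℚ(R)=1; free=3−1=2
SNF(R) diag = [3] → torsion [3]

Answer: M ≅ ℤ^2 ⊕ ℤ/3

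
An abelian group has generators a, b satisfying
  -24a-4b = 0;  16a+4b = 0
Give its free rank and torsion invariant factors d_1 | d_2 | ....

Answer: M ≅ ℤ/4 ⊕ ℤ/8

Derivation:
rank_ℚ(R)=2; free=2−2=0
SNF(R) diag = [4, 8] → torsion [4, 8]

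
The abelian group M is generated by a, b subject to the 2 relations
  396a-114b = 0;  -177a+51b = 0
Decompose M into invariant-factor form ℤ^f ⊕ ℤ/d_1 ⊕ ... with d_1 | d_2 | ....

rank_ℚ(R)=2; free=2−2=0
SNF(R) diag = [3, 6] → torsion [3, 6]

Answer: M ≅ ℤ/3 ⊕ ℤ/6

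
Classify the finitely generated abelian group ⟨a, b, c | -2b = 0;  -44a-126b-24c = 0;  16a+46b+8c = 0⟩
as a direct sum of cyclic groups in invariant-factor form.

Answer: M ≅ ℤ/2 ⊕ ℤ/4 ⊕ ℤ/8

Derivation:
rank_ℚ(R)=3; free=3−3=0
SNF(R) diag = [2, 4, 8] → torsion [2, 4, 8]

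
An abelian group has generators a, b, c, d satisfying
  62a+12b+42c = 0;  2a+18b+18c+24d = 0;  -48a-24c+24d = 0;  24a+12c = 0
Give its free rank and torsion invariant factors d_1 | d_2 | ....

Answer: M ≅ ℤ/2 ⊕ ℤ/6 ⊕ ℤ/12 ⊕ ℤ/24

Derivation:
rank_ℚ(R)=4; free=4−4=0
SNF(R) diag = [2, 6, 12, 24] → torsion [2, 6, 12, 24]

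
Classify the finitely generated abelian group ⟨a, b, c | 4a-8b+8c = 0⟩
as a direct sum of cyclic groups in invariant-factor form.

rank_ℚ(R)=1; free=3−1=2
SNF(R) diag = [4] → torsion [4]

Answer: M ≅ ℤ^2 ⊕ ℤ/4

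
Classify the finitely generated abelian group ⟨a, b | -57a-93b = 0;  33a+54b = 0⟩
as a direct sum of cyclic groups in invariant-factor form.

Answer: M ≅ ℤ/3 ⊕ ℤ/3

Derivation:
rank_ℚ(R)=2; free=2−2=0
SNF(R) diag = [3, 3] → torsion [3, 3]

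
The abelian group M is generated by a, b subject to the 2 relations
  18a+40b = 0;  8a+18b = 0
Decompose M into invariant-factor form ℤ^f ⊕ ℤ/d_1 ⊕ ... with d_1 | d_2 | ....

rank_ℚ(R)=2; free=2−2=0
SNF(R) diag = [2, 2] → torsion [2, 2]

Answer: M ≅ ℤ/2 ⊕ ℤ/2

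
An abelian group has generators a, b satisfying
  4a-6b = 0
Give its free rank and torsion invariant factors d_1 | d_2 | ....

Answer: M ≅ ℤ^1 ⊕ ℤ/2

Derivation:
rank_ℚ(R)=1; free=2−1=1
SNF(R) diag = [2] → torsion [2]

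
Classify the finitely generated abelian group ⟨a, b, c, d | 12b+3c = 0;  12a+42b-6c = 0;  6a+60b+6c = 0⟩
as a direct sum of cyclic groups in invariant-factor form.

rank_ℚ(R)=3; free=4−3=1
SNF(R) diag = [3, 6, 6] → torsion [3, 6, 6]

Answer: M ≅ ℤ^1 ⊕ ℤ/3 ⊕ ℤ/6 ⊕ ℤ/6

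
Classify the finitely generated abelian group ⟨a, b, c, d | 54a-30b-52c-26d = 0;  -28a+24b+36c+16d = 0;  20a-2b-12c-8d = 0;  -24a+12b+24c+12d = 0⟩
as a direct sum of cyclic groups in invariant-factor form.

rank_ℚ(R)=4; free=4−4=0
SNF(R) diag = [2, 2, 4, 12] → torsion [2, 2, 4, 12]

Answer: M ≅ ℤ/2 ⊕ ℤ/2 ⊕ ℤ/4 ⊕ ℤ/12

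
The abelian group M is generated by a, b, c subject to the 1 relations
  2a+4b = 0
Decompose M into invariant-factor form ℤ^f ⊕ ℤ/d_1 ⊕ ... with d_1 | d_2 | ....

rank_ℚ(R)=1; free=3−1=2
SNF(R) diag = [2] → torsion [2]

Answer: M ≅ ℤ^2 ⊕ ℤ/2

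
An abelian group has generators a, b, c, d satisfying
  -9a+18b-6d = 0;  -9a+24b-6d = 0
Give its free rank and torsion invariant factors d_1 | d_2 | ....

rank_ℚ(R)=2; free=4−2=2
SNF(R) diag = [3, 6] → torsion [3, 6]

Answer: M ≅ ℤ^2 ⊕ ℤ/3 ⊕ ℤ/6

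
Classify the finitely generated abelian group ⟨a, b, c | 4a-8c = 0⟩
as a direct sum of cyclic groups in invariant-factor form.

Answer: M ≅ ℤ^2 ⊕ ℤ/4

Derivation:
rank_ℚ(R)=1; free=3−1=2
SNF(R) diag = [4] → torsion [4]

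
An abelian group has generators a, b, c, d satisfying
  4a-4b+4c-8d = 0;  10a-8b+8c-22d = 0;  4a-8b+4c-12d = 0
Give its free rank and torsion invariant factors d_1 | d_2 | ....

Answer: M ≅ ℤ^1 ⊕ ℤ/2 ⊕ ℤ/4 ⊕ ℤ/4

Derivation:
rank_ℚ(R)=3; free=4−3=1
SNF(R) diag = [2, 4, 4] → torsion [2, 4, 4]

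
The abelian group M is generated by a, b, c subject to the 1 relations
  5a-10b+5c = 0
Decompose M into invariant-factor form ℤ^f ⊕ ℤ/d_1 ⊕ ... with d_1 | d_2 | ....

rank_ℚ(R)=1; free=3−1=2
SNF(R) diag = [5] → torsion [5]

Answer: M ≅ ℤ^2 ⊕ ℤ/5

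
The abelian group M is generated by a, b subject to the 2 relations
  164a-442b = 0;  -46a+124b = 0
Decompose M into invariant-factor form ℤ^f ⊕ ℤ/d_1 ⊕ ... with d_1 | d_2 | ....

Answer: M ≅ ℤ/2 ⊕ ℤ/2

Derivation:
rank_ℚ(R)=2; free=2−2=0
SNF(R) diag = [2, 2] → torsion [2, 2]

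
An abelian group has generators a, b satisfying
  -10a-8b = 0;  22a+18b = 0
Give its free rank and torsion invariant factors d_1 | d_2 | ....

Answer: M ≅ ℤ/2 ⊕ ℤ/2

Derivation:
rank_ℚ(R)=2; free=2−2=0
SNF(R) diag = [2, 2] → torsion [2, 2]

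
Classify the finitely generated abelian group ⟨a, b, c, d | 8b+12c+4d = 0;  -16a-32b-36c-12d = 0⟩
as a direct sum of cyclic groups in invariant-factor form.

rank_ℚ(R)=2; free=4−2=2
SNF(R) diag = [4, 8] → torsion [4, 8]

Answer: M ≅ ℤ^2 ⊕ ℤ/4 ⊕ ℤ/8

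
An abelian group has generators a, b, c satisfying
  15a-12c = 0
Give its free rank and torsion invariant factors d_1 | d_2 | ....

Answer: M ≅ ℤ^2 ⊕ ℤ/3

Derivation:
rank_ℚ(R)=1; free=3−1=2
SNF(R) diag = [3] → torsion [3]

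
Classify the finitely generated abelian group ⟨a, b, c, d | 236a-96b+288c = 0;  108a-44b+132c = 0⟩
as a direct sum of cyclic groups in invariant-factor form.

rank_ℚ(R)=2; free=4−2=2
SNF(R) diag = [4, 4] → torsion [4, 4]

Answer: M ≅ ℤ^2 ⊕ ℤ/4 ⊕ ℤ/4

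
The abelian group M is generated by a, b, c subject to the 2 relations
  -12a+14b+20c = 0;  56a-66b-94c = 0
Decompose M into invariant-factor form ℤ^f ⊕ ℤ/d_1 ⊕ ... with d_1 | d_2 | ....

Answer: M ≅ ℤ^1 ⊕ ℤ/2 ⊕ ℤ/2

Derivation:
rank_ℚ(R)=2; free=3−2=1
SNF(R) diag = [2, 2] → torsion [2, 2]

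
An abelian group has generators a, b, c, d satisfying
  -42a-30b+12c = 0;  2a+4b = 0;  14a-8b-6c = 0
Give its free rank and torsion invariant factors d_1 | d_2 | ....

rank_ℚ(R)=3; free=4−3=1
SNF(R) diag = [2, 6, 18] → torsion [2, 6, 18]

Answer: M ≅ ℤ^1 ⊕ ℤ/2 ⊕ ℤ/6 ⊕ ℤ/18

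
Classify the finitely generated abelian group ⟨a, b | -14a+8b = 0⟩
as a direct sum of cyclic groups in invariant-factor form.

rank_ℚ(R)=1; free=2−1=1
SNF(R) diag = [2] → torsion [2]

Answer: M ≅ ℤ^1 ⊕ ℤ/2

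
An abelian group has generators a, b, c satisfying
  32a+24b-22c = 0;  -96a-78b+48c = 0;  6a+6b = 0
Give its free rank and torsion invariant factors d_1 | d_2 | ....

rank_ℚ(R)=3; free=3−3=0
SNF(R) diag = [2, 6, 6] → torsion [2, 6, 6]

Answer: M ≅ ℤ/2 ⊕ ℤ/6 ⊕ ℤ/6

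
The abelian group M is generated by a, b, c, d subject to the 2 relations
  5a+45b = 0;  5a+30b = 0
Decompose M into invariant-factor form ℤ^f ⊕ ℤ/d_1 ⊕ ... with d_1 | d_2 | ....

rank_ℚ(R)=2; free=4−2=2
SNF(R) diag = [5, 15] → torsion [5, 15]

Answer: M ≅ ℤ^2 ⊕ ℤ/5 ⊕ ℤ/15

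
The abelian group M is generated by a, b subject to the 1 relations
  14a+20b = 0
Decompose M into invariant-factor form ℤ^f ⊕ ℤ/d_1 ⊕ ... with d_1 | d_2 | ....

Answer: M ≅ ℤ^1 ⊕ ℤ/2

Derivation:
rank_ℚ(R)=1; free=2−1=1
SNF(R) diag = [2] → torsion [2]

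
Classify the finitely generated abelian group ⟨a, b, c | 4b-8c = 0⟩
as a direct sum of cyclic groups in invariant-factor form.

rank_ℚ(R)=1; free=3−1=2
SNF(R) diag = [4] → torsion [4]

Answer: M ≅ ℤ^2 ⊕ ℤ/4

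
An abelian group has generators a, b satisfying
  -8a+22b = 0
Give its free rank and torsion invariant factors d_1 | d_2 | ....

rank_ℚ(R)=1; free=2−1=1
SNF(R) diag = [2] → torsion [2]

Answer: M ≅ ℤ^1 ⊕ ℤ/2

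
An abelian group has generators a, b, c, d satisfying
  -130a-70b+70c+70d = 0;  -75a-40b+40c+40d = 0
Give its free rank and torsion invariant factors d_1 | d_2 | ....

rank_ℚ(R)=2; free=4−2=2
SNF(R) diag = [5, 10] → torsion [5, 10]

Answer: M ≅ ℤ^2 ⊕ ℤ/5 ⊕ ℤ/10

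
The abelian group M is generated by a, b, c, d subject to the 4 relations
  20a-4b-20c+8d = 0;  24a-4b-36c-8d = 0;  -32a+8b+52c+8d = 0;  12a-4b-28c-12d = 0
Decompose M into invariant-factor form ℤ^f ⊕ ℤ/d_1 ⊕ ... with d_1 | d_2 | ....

rank_ℚ(R)=4; free=4−4=0
SNF(R) diag = [4, 4, 4, 12] → torsion [4, 4, 4, 12]

Answer: M ≅ ℤ/4 ⊕ ℤ/4 ⊕ ℤ/4 ⊕ ℤ/12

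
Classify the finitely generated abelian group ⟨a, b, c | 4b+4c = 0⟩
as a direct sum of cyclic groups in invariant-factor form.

Answer: M ≅ ℤ^2 ⊕ ℤ/4

Derivation:
rank_ℚ(R)=1; free=3−1=2
SNF(R) diag = [4] → torsion [4]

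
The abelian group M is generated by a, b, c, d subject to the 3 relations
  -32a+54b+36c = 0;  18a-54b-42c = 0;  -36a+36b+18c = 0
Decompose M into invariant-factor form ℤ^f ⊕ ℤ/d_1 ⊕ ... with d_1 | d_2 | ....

rank_ℚ(R)=3; free=4−3=1
SNF(R) diag = [2, 6, 18] → torsion [2, 6, 18]

Answer: M ≅ ℤ^1 ⊕ ℤ/2 ⊕ ℤ/6 ⊕ ℤ/18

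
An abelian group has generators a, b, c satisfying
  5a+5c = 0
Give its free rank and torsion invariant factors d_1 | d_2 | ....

rank_ℚ(R)=1; free=3−1=2
SNF(R) diag = [5] → torsion [5]

Answer: M ≅ ℤ^2 ⊕ ℤ/5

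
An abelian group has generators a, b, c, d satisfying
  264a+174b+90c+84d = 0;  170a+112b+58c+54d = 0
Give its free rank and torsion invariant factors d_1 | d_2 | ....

Answer: M ≅ ℤ^2 ⊕ ℤ/2 ⊕ ℤ/6

Derivation:
rank_ℚ(R)=2; free=4−2=2
SNF(R) diag = [2, 6] → torsion [2, 6]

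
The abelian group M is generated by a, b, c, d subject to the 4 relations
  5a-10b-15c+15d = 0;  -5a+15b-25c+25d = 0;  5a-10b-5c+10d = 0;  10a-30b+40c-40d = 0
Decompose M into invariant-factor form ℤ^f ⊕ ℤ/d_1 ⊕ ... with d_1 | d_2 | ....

Answer: M ≅ ℤ/5 ⊕ ℤ/5 ⊕ ℤ/5 ⊕ ℤ/10

Derivation:
rank_ℚ(R)=4; free=4−4=0
SNF(R) diag = [5, 5, 5, 10] → torsion [5, 5, 5, 10]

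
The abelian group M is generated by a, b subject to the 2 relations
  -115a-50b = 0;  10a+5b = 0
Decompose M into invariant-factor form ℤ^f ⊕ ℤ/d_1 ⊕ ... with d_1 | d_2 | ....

rank_ℚ(R)=2; free=2−2=0
SNF(R) diag = [5, 15] → torsion [5, 15]

Answer: M ≅ ℤ/5 ⊕ ℤ/15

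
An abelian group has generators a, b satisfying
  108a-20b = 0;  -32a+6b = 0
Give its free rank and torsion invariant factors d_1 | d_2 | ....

rank_ℚ(R)=2; free=2−2=0
SNF(R) diag = [2, 4] → torsion [2, 4]

Answer: M ≅ ℤ/2 ⊕ ℤ/4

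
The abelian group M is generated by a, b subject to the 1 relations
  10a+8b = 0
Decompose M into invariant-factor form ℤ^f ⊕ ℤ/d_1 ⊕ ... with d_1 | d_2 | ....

Answer: M ≅ ℤ^1 ⊕ ℤ/2

Derivation:
rank_ℚ(R)=1; free=2−1=1
SNF(R) diag = [2] → torsion [2]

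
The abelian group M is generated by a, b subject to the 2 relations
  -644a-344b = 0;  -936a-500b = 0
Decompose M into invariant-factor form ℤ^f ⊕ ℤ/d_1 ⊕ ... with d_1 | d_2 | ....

rank_ℚ(R)=2; free=2−2=0
SNF(R) diag = [4, 4] → torsion [4, 4]

Answer: M ≅ ℤ/4 ⊕ ℤ/4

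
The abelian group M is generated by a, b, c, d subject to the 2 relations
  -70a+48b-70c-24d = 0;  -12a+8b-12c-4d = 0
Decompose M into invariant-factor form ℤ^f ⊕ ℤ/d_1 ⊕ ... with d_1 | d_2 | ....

rank_ℚ(R)=2; free=4−2=2
SNF(R) diag = [2, 4] → torsion [2, 4]

Answer: M ≅ ℤ^2 ⊕ ℤ/2 ⊕ ℤ/4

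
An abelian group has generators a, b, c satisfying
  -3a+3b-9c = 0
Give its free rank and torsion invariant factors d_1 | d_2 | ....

Answer: M ≅ ℤ^2 ⊕ ℤ/3

Derivation:
rank_ℚ(R)=1; free=3−1=2
SNF(R) diag = [3] → torsion [3]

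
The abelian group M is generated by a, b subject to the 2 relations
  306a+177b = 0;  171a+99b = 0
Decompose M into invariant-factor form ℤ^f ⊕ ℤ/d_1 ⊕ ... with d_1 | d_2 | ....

rank_ℚ(R)=2; free=2−2=0
SNF(R) diag = [3, 9] → torsion [3, 9]

Answer: M ≅ ℤ/3 ⊕ ℤ/9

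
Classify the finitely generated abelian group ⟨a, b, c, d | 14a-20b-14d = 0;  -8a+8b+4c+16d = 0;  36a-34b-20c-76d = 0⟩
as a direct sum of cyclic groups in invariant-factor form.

Answer: M ≅ ℤ^1 ⊕ ℤ/2 ⊕ ℤ/2 ⊕ ℤ/4

Derivation:
rank_ℚ(R)=3; free=4−3=1
SNF(R) diag = [2, 2, 4] → torsion [2, 2, 4]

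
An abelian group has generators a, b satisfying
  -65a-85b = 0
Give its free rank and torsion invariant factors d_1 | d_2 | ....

Answer: M ≅ ℤ^1 ⊕ ℤ/5

Derivation:
rank_ℚ(R)=1; free=2−1=1
SNF(R) diag = [5] → torsion [5]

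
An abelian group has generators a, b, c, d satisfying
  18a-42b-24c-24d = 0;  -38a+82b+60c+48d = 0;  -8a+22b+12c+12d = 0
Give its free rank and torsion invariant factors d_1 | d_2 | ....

Answer: M ≅ ℤ^1 ⊕ ℤ/2 ⊕ ℤ/6 ⊕ ℤ/12

Derivation:
rank_ℚ(R)=3; free=4−3=1
SNF(R) diag = [2, 6, 12] → torsion [2, 6, 12]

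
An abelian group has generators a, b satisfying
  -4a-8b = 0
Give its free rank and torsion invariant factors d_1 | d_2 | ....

Answer: M ≅ ℤ^1 ⊕ ℤ/4

Derivation:
rank_ℚ(R)=1; free=2−1=1
SNF(R) diag = [4] → torsion [4]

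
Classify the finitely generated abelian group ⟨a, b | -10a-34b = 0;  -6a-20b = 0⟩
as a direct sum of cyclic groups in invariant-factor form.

Answer: M ≅ ℤ/2 ⊕ ℤ/2

Derivation:
rank_ℚ(R)=2; free=2−2=0
SNF(R) diag = [2, 2] → torsion [2, 2]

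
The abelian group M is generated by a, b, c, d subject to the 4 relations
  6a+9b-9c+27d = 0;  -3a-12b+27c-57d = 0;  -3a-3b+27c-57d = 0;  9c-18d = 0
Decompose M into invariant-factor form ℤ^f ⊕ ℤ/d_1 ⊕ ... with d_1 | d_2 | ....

rank_ℚ(R)=4; free=4−4=0
SNF(R) diag = [3, 3, 9, 9] → torsion [3, 3, 9, 9]

Answer: M ≅ ℤ/3 ⊕ ℤ/3 ⊕ ℤ/9 ⊕ ℤ/9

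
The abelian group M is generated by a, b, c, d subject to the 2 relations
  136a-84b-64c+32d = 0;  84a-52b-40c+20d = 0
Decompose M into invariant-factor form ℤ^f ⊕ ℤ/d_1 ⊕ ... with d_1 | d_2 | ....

Answer: M ≅ ℤ^2 ⊕ ℤ/4 ⊕ ℤ/4

Derivation:
rank_ℚ(R)=2; free=4−2=2
SNF(R) diag = [4, 4] → torsion [4, 4]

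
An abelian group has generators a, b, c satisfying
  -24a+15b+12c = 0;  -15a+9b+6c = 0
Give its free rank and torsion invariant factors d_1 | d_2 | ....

rank_ℚ(R)=2; free=3−2=1
SNF(R) diag = [3, 3] → torsion [3, 3]

Answer: M ≅ ℤ^1 ⊕ ℤ/3 ⊕ ℤ/3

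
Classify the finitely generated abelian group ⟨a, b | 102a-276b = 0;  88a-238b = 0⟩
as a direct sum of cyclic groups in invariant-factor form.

rank_ℚ(R)=2; free=2−2=0
SNF(R) diag = [2, 6] → torsion [2, 6]

Answer: M ≅ ℤ/2 ⊕ ℤ/6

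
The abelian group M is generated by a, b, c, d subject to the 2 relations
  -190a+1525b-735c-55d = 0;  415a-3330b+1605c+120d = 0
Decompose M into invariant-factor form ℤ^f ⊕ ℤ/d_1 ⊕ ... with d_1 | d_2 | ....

Answer: M ≅ ℤ^2 ⊕ ℤ/5 ⊕ ℤ/5

Derivation:
rank_ℚ(R)=2; free=4−2=2
SNF(R) diag = [5, 5] → torsion [5, 5]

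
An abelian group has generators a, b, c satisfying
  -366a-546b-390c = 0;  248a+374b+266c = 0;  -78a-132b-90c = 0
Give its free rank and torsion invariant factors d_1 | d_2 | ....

Answer: M ≅ ℤ/2 ⊕ ℤ/6 ⊕ ℤ/18

Derivation:
rank_ℚ(R)=3; free=3−3=0
SNF(R) diag = [2, 6, 18] → torsion [2, 6, 18]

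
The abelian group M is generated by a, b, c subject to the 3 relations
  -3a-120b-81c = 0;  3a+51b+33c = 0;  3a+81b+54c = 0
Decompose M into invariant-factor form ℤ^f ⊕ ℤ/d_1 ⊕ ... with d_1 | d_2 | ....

rank_ℚ(R)=3; free=3−3=0
SNF(R) diag = [3, 3, 3] → torsion [3, 3, 3]

Answer: M ≅ ℤ/3 ⊕ ℤ/3 ⊕ ℤ/3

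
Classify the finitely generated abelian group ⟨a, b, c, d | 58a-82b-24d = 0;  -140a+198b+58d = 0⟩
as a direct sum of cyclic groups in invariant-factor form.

rank_ℚ(R)=2; free=4−2=2
SNF(R) diag = [2, 2] → torsion [2, 2]

Answer: M ≅ ℤ^2 ⊕ ℤ/2 ⊕ ℤ/2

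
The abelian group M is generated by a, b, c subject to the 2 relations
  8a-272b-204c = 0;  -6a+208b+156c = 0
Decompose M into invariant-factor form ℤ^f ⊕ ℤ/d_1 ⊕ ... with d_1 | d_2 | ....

rank_ℚ(R)=2; free=3−2=1
SNF(R) diag = [2, 4] → torsion [2, 4]

Answer: M ≅ ℤ^1 ⊕ ℤ/2 ⊕ ℤ/4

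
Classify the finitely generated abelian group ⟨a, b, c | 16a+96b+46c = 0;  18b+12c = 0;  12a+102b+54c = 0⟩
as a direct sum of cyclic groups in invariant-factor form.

Answer: M ≅ ℤ/2 ⊕ ℤ/6 ⊕ ℤ/12

Derivation:
rank_ℚ(R)=3; free=3−3=0
SNF(R) diag = [2, 6, 12] → torsion [2, 6, 12]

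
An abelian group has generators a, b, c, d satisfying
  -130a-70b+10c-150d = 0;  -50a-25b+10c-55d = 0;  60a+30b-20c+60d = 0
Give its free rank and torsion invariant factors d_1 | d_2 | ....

rank_ℚ(R)=3; free=4−3=1
SNF(R) diag = [5, 10, 10] → torsion [5, 10, 10]

Answer: M ≅ ℤ^1 ⊕ ℤ/5 ⊕ ℤ/10 ⊕ ℤ/10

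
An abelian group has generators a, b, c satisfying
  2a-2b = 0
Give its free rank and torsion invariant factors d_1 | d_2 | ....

rank_ℚ(R)=1; free=3−1=2
SNF(R) diag = [2] → torsion [2]

Answer: M ≅ ℤ^2 ⊕ ℤ/2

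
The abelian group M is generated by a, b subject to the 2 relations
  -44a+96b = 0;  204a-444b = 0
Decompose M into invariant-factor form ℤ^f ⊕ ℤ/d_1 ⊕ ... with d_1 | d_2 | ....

Answer: M ≅ ℤ/4 ⊕ ℤ/12

Derivation:
rank_ℚ(R)=2; free=2−2=0
SNF(R) diag = [4, 12] → torsion [4, 12]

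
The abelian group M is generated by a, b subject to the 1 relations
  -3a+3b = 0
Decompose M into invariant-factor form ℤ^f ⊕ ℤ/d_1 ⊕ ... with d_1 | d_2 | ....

Answer: M ≅ ℤ^1 ⊕ ℤ/3

Derivation:
rank_ℚ(R)=1; free=2−1=1
SNF(R) diag = [3] → torsion [3]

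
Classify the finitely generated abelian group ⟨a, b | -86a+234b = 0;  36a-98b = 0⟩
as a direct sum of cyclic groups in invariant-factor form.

Answer: M ≅ ℤ/2 ⊕ ℤ/2

Derivation:
rank_ℚ(R)=2; free=2−2=0
SNF(R) diag = [2, 2] → torsion [2, 2]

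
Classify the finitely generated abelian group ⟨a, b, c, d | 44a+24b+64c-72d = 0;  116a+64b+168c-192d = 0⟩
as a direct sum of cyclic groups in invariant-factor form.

rank_ℚ(R)=2; free=4−2=2
SNF(R) diag = [4, 8] → torsion [4, 8]

Answer: M ≅ ℤ^2 ⊕ ℤ/4 ⊕ ℤ/8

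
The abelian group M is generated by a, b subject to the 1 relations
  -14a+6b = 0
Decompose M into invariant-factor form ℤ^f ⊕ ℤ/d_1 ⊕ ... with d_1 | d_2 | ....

rank_ℚ(R)=1; free=2−1=1
SNF(R) diag = [2] → torsion [2]

Answer: M ≅ ℤ^1 ⊕ ℤ/2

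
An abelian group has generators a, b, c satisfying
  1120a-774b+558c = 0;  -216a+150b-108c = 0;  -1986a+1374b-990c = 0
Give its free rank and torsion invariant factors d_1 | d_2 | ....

Answer: M ≅ ℤ/2 ⊕ ℤ/6 ⊕ ℤ/18

Derivation:
rank_ℚ(R)=3; free=3−3=0
SNF(R) diag = [2, 6, 18] → torsion [2, 6, 18]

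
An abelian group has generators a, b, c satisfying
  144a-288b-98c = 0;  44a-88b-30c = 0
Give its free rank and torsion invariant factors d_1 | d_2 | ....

Answer: M ≅ ℤ^1 ⊕ ℤ/2 ⊕ ℤ/4

Derivation:
rank_ℚ(R)=2; free=3−2=1
SNF(R) diag = [2, 4] → torsion [2, 4]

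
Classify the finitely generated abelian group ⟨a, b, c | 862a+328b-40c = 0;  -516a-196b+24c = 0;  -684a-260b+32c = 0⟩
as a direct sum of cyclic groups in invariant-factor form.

rank_ℚ(R)=3; free=3−3=0
SNF(R) diag = [2, 4, 8] → torsion [2, 4, 8]

Answer: M ≅ ℤ/2 ⊕ ℤ/4 ⊕ ℤ/8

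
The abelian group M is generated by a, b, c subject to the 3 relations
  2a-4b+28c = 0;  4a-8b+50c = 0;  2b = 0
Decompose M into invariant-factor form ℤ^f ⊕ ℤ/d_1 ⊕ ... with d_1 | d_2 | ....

rank_ℚ(R)=3; free=3−3=0
SNF(R) diag = [2, 2, 6] → torsion [2, 2, 6]

Answer: M ≅ ℤ/2 ⊕ ℤ/2 ⊕ ℤ/6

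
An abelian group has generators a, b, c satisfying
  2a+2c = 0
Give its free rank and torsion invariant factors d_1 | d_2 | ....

rank_ℚ(R)=1; free=3−1=2
SNF(R) diag = [2] → torsion [2]

Answer: M ≅ ℤ^2 ⊕ ℤ/2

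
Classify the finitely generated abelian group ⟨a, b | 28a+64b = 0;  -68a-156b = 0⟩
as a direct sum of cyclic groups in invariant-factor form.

rank_ℚ(R)=2; free=2−2=0
SNF(R) diag = [4, 4] → torsion [4, 4]

Answer: M ≅ ℤ/4 ⊕ ℤ/4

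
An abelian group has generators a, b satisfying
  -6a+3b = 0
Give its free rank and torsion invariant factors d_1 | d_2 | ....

rank_ℚ(R)=1; free=2−1=1
SNF(R) diag = [3] → torsion [3]

Answer: M ≅ ℤ^1 ⊕ ℤ/3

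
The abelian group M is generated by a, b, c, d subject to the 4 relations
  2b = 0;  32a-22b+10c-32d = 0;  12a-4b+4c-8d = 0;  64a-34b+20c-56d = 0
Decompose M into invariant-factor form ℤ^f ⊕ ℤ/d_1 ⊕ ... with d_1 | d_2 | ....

Answer: M ≅ ℤ/2 ⊕ ℤ/2 ⊕ ℤ/4 ⊕ ℤ/8

Derivation:
rank_ℚ(R)=4; free=4−4=0
SNF(R) diag = [2, 2, 4, 8] → torsion [2, 2, 4, 8]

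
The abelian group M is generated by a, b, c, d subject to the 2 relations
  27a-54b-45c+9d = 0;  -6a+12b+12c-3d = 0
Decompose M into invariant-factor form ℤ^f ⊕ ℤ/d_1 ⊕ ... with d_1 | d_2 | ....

Answer: M ≅ ℤ^2 ⊕ ℤ/3 ⊕ ℤ/9

Derivation:
rank_ℚ(R)=2; free=4−2=2
SNF(R) diag = [3, 9] → torsion [3, 9]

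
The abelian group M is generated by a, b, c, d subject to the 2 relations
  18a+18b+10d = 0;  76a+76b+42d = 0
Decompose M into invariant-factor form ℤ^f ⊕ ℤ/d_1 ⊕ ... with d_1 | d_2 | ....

rank_ℚ(R)=2; free=4−2=2
SNF(R) diag = [2, 2] → torsion [2, 2]

Answer: M ≅ ℤ^2 ⊕ ℤ/2 ⊕ ℤ/2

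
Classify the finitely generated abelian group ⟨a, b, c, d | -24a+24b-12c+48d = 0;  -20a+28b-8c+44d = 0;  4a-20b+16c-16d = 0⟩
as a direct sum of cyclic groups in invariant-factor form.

rank_ℚ(R)=3; free=4−3=1
SNF(R) diag = [4, 12, 36] → torsion [4, 12, 36]

Answer: M ≅ ℤ^1 ⊕ ℤ/4 ⊕ ℤ/12 ⊕ ℤ/36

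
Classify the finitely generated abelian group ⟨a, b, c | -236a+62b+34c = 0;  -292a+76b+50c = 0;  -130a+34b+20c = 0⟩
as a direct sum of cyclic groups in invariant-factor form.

Answer: M ≅ ℤ/2 ⊕ ℤ/6 ⊕ ℤ/6

Derivation:
rank_ℚ(R)=3; free=3−3=0
SNF(R) diag = [2, 6, 6] → torsion [2, 6, 6]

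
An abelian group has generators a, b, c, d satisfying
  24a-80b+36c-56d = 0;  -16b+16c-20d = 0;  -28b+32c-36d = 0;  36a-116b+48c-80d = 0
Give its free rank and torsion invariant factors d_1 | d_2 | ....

Answer: M ≅ ℤ/4 ⊕ ℤ/4 ⊕ ℤ/12 ⊕ ℤ/12

Derivation:
rank_ℚ(R)=4; free=4−4=0
SNF(R) diag = [4, 4, 12, 12] → torsion [4, 4, 12, 12]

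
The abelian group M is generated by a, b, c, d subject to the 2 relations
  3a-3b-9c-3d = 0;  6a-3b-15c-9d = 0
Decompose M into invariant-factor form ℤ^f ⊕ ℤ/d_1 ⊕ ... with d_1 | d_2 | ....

rank_ℚ(R)=2; free=4−2=2
SNF(R) diag = [3, 3] → torsion [3, 3]

Answer: M ≅ ℤ^2 ⊕ ℤ/3 ⊕ ℤ/3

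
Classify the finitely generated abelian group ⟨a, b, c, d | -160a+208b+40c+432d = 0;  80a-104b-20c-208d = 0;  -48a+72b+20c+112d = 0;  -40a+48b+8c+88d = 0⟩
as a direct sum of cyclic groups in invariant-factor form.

Answer: M ≅ ℤ/4 ⊕ ℤ/8 ⊕ ℤ/16 ⊕ ℤ/32

Derivation:
rank_ℚ(R)=4; free=4−4=0
SNF(R) diag = [4, 8, 16, 32] → torsion [4, 8, 16, 32]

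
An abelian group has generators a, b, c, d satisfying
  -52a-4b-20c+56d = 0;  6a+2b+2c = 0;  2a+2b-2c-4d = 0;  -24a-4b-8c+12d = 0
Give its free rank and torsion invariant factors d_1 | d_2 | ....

Answer: M ≅ ℤ/2 ⊕ ℤ/4 ⊕ ℤ/8 ⊕ ℤ/24

Derivation:
rank_ℚ(R)=4; free=4−4=0
SNF(R) diag = [2, 4, 8, 24] → torsion [2, 4, 8, 24]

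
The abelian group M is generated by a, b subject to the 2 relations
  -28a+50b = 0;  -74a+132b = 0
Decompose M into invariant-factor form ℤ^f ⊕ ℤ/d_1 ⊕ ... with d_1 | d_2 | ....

Answer: M ≅ ℤ/2 ⊕ ℤ/2

Derivation:
rank_ℚ(R)=2; free=2−2=0
SNF(R) diag = [2, 2] → torsion [2, 2]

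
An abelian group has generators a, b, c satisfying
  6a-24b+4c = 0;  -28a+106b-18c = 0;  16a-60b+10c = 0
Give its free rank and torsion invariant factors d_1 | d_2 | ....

Answer: M ≅ ℤ/2 ⊕ ℤ/2 ⊕ ℤ/2

Derivation:
rank_ℚ(R)=3; free=3−3=0
SNF(R) diag = [2, 2, 2] → torsion [2, 2, 2]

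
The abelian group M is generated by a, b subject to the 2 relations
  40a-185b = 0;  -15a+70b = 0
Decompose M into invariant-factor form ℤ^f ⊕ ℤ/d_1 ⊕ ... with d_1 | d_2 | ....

Answer: M ≅ ℤ/5 ⊕ ℤ/5

Derivation:
rank_ℚ(R)=2; free=2−2=0
SNF(R) diag = [5, 5] → torsion [5, 5]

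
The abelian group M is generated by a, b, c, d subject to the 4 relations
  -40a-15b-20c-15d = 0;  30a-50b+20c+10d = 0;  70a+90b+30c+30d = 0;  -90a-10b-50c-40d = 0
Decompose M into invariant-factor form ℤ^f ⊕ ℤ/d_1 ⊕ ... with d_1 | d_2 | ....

rank_ℚ(R)=4; free=4−4=0
SNF(R) diag = [5, 10, 10, 30] → torsion [5, 10, 10, 30]

Answer: M ≅ ℤ/5 ⊕ ℤ/10 ⊕ ℤ/10 ⊕ ℤ/30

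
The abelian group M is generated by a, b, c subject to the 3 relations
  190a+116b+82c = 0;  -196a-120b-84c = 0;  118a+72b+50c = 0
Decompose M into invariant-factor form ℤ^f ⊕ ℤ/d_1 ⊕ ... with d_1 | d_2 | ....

rank_ℚ(R)=3; free=3−3=0
SNF(R) diag = [2, 4, 8] → torsion [2, 4, 8]

Answer: M ≅ ℤ/2 ⊕ ℤ/4 ⊕ ℤ/8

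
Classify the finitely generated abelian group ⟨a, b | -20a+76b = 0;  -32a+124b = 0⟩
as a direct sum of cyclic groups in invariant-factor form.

Answer: M ≅ ℤ/4 ⊕ ℤ/12

Derivation:
rank_ℚ(R)=2; free=2−2=0
SNF(R) diag = [4, 12] → torsion [4, 12]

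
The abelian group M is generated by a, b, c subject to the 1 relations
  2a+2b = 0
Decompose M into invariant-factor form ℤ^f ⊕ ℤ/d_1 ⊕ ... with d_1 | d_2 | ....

rank_ℚ(R)=1; free=3−1=2
SNF(R) diag = [2] → torsion [2]

Answer: M ≅ ℤ^2 ⊕ ℤ/2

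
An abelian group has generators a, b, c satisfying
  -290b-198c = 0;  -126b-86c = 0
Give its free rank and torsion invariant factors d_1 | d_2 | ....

rank_ℚ(R)=2; free=3−2=1
SNF(R) diag = [2, 4] → torsion [2, 4]

Answer: M ≅ ℤ^1 ⊕ ℤ/2 ⊕ ℤ/4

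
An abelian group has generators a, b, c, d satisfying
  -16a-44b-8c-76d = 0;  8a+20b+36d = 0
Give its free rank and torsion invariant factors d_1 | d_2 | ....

rank_ℚ(R)=2; free=4−2=2
SNF(R) diag = [4, 8] → torsion [4, 8]

Answer: M ≅ ℤ^2 ⊕ ℤ/4 ⊕ ℤ/8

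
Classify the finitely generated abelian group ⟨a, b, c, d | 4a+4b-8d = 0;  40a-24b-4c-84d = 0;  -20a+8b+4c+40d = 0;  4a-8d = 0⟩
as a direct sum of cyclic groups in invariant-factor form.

rank_ℚ(R)=4; free=4−4=0
SNF(R) diag = [4, 4, 4, 4] → torsion [4, 4, 4, 4]

Answer: M ≅ ℤ/4 ⊕ ℤ/4 ⊕ ℤ/4 ⊕ ℤ/4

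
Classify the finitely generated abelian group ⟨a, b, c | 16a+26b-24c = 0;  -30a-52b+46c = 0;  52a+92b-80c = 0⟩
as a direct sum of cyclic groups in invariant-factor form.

rank_ℚ(R)=3; free=3−3=0
SNF(R) diag = [2, 2, 4] → torsion [2, 2, 4]

Answer: M ≅ ℤ/2 ⊕ ℤ/2 ⊕ ℤ/4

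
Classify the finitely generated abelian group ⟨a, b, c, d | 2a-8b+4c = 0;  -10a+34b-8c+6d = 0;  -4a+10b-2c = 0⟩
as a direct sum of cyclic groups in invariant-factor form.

rank_ℚ(R)=3; free=4−3=1
SNF(R) diag = [2, 6, 6] → torsion [2, 6, 6]

Answer: M ≅ ℤ^1 ⊕ ℤ/2 ⊕ ℤ/6 ⊕ ℤ/6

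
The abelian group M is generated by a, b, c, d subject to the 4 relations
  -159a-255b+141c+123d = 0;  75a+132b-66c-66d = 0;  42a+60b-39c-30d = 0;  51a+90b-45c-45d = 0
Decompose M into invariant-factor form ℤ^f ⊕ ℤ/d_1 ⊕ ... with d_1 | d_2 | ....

Answer: M ≅ ℤ/3 ⊕ ℤ/3 ⊕ ℤ/9 ⊕ ℤ/9

Derivation:
rank_ℚ(R)=4; free=4−4=0
SNF(R) diag = [3, 3, 9, 9] → torsion [3, 3, 9, 9]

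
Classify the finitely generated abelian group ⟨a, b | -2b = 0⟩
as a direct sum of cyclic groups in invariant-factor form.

Answer: M ≅ ℤ^1 ⊕ ℤ/2

Derivation:
rank_ℚ(R)=1; free=2−1=1
SNF(R) diag = [2] → torsion [2]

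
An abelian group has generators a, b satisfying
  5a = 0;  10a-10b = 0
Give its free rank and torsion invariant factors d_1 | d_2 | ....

rank_ℚ(R)=2; free=2−2=0
SNF(R) diag = [5, 10] → torsion [5, 10]

Answer: M ≅ ℤ/5 ⊕ ℤ/10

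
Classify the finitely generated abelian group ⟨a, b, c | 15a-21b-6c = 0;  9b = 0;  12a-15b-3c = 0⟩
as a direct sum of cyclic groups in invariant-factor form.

rank_ℚ(R)=3; free=3−3=0
SNF(R) diag = [3, 9, 9] → torsion [3, 9, 9]

Answer: M ≅ ℤ/3 ⊕ ℤ/9 ⊕ ℤ/9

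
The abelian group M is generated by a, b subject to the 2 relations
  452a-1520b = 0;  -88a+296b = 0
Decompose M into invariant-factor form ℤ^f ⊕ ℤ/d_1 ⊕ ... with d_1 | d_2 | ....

rank_ℚ(R)=2; free=2−2=0
SNF(R) diag = [4, 8] → torsion [4, 8]

Answer: M ≅ ℤ/4 ⊕ ℤ/8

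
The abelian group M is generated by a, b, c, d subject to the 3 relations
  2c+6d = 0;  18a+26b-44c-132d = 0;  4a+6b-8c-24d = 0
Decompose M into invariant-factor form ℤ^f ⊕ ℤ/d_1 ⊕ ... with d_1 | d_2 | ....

Answer: M ≅ ℤ^1 ⊕ ℤ/2 ⊕ ℤ/2 ⊕ ℤ/2

Derivation:
rank_ℚ(R)=3; free=4−3=1
SNF(R) diag = [2, 2, 2] → torsion [2, 2, 2]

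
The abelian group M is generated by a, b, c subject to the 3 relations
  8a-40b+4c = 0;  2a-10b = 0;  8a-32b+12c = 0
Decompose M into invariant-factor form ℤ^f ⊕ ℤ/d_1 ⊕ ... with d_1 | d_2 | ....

Answer: M ≅ ℤ/2 ⊕ ℤ/4 ⊕ ℤ/8

Derivation:
rank_ℚ(R)=3; free=3−3=0
SNF(R) diag = [2, 4, 8] → torsion [2, 4, 8]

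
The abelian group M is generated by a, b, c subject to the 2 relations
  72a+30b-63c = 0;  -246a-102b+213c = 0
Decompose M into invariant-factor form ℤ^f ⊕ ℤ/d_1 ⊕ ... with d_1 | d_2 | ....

rank_ℚ(R)=2; free=3−2=1
SNF(R) diag = [3, 6] → torsion [3, 6]

Answer: M ≅ ℤ^1 ⊕ ℤ/3 ⊕ ℤ/6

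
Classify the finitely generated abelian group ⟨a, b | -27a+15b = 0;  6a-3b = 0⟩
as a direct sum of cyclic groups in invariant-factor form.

rank_ℚ(R)=2; free=2−2=0
SNF(R) diag = [3, 3] → torsion [3, 3]

Answer: M ≅ ℤ/3 ⊕ ℤ/3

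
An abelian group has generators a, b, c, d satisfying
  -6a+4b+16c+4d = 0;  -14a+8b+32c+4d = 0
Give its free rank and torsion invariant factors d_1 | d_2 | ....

rank_ℚ(R)=2; free=4−2=2
SNF(R) diag = [2, 4] → torsion [2, 4]

Answer: M ≅ ℤ^2 ⊕ ℤ/2 ⊕ ℤ/4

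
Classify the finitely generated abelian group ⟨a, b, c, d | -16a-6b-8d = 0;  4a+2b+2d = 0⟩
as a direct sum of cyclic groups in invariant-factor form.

Answer: M ≅ ℤ^2 ⊕ ℤ/2 ⊕ ℤ/2

Derivation:
rank_ℚ(R)=2; free=4−2=2
SNF(R) diag = [2, 2] → torsion [2, 2]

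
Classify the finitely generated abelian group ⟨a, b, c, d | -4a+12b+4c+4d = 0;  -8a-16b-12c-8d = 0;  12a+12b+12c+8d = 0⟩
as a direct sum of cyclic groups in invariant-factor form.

Answer: M ≅ ℤ^1 ⊕ ℤ/4 ⊕ ℤ/4 ⊕ ℤ/4

Derivation:
rank_ℚ(R)=3; free=4−3=1
SNF(R) diag = [4, 4, 4] → torsion [4, 4, 4]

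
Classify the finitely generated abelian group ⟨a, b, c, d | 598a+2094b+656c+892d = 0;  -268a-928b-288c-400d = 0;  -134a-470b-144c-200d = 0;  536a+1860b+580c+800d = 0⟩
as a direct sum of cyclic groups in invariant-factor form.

Answer: M ≅ ℤ/2 ⊕ ℤ/4 ⊕ ℤ/12 ⊕ ℤ/36

Derivation:
rank_ℚ(R)=4; free=4−4=0
SNF(R) diag = [2, 4, 12, 36] → torsion [2, 4, 12, 36]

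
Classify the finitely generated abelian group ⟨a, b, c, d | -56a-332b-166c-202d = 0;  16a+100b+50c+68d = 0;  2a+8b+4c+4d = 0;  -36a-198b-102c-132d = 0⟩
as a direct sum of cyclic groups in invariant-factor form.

Answer: M ≅ ℤ/2 ⊕ ℤ/6 ⊕ ℤ/18 ⊕ ℤ/18

Derivation:
rank_ℚ(R)=4; free=4−4=0
SNF(R) diag = [2, 6, 18, 18] → torsion [2, 6, 18, 18]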